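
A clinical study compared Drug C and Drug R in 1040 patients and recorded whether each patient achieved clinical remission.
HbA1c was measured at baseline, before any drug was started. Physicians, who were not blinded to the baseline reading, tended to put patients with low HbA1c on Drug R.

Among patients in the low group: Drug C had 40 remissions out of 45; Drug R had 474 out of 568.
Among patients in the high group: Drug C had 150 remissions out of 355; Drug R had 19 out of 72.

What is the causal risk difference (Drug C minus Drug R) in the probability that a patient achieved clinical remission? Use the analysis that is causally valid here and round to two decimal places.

The stratified and pooled comparisons disagree (Drug C wins within each HbA1c; Drug R wins overall), so the answer turns on the causal role of HbA1c.
Since HbA1c is a pre-existing factor (not a product of the drug) and it affects the outcome on its own, it is a confounder. The stratified rates, not the pooled rate, identify the causal effect.
Adjusting over the population distribution of HbA1c: 0.589·(0.889−0.835) + 0.411·(0.423−0.264) = +0.097.

+0.10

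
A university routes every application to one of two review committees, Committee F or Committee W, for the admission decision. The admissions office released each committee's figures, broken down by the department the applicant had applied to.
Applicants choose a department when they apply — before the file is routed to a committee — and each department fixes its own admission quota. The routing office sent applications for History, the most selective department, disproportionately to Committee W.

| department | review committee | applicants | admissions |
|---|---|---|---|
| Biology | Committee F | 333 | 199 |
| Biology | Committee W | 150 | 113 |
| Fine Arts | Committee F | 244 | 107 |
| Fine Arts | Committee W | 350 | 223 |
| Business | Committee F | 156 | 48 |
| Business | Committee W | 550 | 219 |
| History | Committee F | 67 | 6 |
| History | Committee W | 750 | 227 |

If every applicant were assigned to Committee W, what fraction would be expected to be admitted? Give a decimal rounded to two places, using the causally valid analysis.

0.49

Department is set before the review committee has any effect — it is not caused by the review committee — and it independently drives the outcome. That makes it a confounder, so the causal comparison is within department levels.
Standardising Committee W to the population department mix: 0.186·113/150 + 0.228·223/350 + 0.272·219/550 + 0.314·227/750 = 0.489.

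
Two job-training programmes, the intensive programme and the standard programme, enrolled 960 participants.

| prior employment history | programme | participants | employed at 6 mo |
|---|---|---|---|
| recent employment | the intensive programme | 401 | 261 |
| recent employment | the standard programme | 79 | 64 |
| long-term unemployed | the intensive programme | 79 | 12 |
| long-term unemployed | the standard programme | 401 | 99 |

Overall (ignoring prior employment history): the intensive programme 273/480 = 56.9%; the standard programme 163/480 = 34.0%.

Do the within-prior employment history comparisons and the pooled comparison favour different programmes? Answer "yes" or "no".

yes

Within each prior employment history level (recent employment 65.1% vs 81.0%; long-term unemployed 15.2% vs 24.7%), the standard programme has the higher rate every time. Pooled: 56.9% vs 34.0% — the intensive programme has the higher rate overall. The two comparisons disagree.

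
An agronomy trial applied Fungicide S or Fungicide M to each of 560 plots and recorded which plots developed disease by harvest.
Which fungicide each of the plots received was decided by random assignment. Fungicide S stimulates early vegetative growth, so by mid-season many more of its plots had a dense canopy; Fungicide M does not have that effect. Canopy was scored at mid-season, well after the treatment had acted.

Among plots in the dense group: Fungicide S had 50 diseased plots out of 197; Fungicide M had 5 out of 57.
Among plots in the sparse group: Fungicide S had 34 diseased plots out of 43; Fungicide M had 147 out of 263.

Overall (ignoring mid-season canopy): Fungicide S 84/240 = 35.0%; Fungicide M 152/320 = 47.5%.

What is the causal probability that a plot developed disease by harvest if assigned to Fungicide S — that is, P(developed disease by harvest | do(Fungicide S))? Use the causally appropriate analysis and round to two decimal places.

0.35

Mid-season canopy is downstream of the fungicide. One should not condition on a consequence of treatment, so the overall rates are the right comparison.
So P(outcome | do(Fungicide S)) is just the pooled rate for Fungicide S: 84/240 = 0.350.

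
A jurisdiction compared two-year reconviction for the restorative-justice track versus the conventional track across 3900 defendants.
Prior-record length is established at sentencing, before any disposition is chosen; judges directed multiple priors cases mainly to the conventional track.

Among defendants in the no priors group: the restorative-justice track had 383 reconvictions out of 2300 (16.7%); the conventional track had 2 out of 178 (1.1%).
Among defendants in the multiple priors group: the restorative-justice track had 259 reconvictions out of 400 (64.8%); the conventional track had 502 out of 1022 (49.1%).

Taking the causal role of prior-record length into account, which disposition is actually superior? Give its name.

the conventional track

The imbalance in prior-record length arose from how defendants were allocated, not from anything the disposition did; and prior-record length independently affects the outcome. The pooled gap is confounded — condition on prior-record length.
Within each level — no priors: 16.7% vs 1.1%; multiple priors: 64.8% vs 49.1% — the conventional track is lower every time.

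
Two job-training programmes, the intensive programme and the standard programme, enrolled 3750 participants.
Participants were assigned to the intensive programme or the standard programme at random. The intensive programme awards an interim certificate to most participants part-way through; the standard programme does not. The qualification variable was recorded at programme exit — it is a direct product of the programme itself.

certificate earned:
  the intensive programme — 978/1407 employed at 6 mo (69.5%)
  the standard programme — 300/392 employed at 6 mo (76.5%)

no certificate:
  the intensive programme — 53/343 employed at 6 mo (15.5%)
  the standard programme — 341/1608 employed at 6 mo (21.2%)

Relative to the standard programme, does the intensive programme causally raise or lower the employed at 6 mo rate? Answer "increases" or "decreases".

increases

Within every qualification attained during the programme level the standard programme has the higher rate, yet pooled the intensive programme does — Simpson's reversal.
Qualification attained during the programme is recorded after the programme and is itself shifted by it — it sits on the causal path from programme to outcome. Conditioning on a mediator would strip out part of the effect we want; the pooled comparison gives the total causal effect.
Pooled: the intensive programme 58.9% vs the standard programme 32.0%; the intensive programme is higher overall.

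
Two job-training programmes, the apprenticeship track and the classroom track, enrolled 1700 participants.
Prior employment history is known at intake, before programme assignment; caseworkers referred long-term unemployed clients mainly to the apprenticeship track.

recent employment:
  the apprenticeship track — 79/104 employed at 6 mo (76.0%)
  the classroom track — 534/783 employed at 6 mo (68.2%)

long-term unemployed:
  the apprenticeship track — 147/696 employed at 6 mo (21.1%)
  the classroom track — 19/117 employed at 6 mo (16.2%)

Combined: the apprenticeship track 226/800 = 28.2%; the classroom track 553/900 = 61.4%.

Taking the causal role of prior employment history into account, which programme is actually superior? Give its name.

the apprenticeship track

Prior employment history satisfies the back-door criterion: it is not a descendant of the programme, and it blocks the spurious path from programme to outcome. Adjusting for it (i.e., using the within-prior employment history rates) gives the causal effect.
Within each level — recent employment: 76.0% vs 68.2%; long-term unemployed: 21.1% vs 16.2% — the apprenticeship track is higher every time.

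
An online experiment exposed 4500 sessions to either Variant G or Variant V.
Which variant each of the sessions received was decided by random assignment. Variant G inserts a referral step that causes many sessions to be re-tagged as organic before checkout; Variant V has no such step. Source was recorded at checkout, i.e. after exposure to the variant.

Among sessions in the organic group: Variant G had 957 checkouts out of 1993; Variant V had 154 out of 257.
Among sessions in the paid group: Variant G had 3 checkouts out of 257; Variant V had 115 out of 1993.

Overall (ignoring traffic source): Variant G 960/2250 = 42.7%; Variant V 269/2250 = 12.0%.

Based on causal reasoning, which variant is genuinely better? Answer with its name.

The distribution of traffic source is itself part of what the variant does — it is an intermediate outcome. Holding it fixed would remove that part of the effect; the total effect is the pooled difference.
Pooled: Variant G 42.7% vs Variant V 12.0%; Variant G is higher overall.

Variant G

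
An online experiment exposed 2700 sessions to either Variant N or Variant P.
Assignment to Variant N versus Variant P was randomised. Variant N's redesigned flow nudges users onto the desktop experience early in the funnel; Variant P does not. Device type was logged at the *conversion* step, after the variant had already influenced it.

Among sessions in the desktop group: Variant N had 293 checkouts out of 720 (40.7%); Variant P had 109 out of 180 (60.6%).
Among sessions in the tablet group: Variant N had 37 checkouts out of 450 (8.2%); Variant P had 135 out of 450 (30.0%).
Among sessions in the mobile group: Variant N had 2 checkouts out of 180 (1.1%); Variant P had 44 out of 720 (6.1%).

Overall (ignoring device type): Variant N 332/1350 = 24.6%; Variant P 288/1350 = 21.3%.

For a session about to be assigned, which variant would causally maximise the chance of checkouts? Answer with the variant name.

Variant N

Within every device type level Variant P has the higher rate, yet pooled Variant N does — Simpson's reversal.
Because the variant influences device type, device type is a post-treatment mediator, not a confounder. Stratifying on it would bias the estimate; the causal effect is the crude pooled difference.
Pooled: Variant N 24.6% vs Variant P 21.3%; Variant N is higher overall.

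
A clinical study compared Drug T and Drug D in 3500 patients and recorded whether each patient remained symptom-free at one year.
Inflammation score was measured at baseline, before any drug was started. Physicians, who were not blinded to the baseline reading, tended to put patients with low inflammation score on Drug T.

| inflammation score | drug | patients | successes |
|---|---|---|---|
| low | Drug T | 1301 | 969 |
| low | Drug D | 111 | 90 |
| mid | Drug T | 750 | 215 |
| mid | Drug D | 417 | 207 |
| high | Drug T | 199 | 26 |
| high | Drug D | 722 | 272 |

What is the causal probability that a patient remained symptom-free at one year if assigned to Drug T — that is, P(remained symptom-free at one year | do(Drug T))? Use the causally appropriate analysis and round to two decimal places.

Inflammation score satisfies the back-door criterion: it is not a descendant of the drug, and it blocks the spurious path from drug to outcome. Adjusting for it (i.e., using the within-inflammation score rates) gives the causal effect.
Standardising Drug T to the population inflammation score mix: 0.403·969/1301 + 0.333·215/750 + 0.263·26/199 = 0.430.

0.43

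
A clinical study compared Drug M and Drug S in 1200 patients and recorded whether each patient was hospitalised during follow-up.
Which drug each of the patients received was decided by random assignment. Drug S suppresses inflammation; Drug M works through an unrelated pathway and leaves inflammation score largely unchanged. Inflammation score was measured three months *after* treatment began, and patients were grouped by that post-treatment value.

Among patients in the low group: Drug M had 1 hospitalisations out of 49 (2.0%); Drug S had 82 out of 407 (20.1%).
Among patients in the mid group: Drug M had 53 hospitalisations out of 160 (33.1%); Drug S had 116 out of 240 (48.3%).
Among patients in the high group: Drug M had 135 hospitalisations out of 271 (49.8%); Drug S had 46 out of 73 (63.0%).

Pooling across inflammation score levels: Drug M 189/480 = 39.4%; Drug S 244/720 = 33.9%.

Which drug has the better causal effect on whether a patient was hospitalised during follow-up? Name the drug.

Within every inflammation score level Drug M has the lower rate, yet pooled Drug S does — Simpson's reversal.
The distribution of inflammation score is itself part of what the drug does — it is an intermediate outcome. Holding it fixed would remove that part of the effect; the total effect is the pooled difference.
Pooled: Drug M 39.4% vs Drug S 33.9%; Drug S is lower overall.

Drug S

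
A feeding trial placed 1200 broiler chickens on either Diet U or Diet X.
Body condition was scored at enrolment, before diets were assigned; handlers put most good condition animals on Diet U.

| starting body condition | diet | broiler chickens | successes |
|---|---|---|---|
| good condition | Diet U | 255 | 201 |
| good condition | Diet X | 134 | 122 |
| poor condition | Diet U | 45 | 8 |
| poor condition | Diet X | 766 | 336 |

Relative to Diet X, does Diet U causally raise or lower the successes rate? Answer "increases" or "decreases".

Here starting body condition is a common cause — it drives both which diet a case falls under and the outcome. The crude comparison mixes populations; the stratum-specific rates are the causally relevant ones.
Within each level — good condition: 78.8% vs 91.0%; poor condition: 17.8% vs 43.9% — Diet X is higher every time.

decreases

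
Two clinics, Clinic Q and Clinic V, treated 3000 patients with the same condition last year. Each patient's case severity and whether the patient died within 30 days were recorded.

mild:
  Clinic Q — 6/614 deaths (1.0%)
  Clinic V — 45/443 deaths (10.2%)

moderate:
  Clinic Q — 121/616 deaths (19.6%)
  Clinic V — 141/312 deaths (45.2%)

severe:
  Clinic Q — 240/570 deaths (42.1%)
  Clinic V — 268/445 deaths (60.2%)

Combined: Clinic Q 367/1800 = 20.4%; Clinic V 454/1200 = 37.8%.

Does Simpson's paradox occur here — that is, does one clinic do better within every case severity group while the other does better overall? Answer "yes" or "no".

no

Within each case severity level (mild 1.0% vs 10.2%; moderate 19.6% vs 45.2%; severe 42.1% vs 60.2%), Clinic Q has the lower rate every time. Pooled: 20.4% vs 37.8% — Clinic Q has the lower rate overall. They agree.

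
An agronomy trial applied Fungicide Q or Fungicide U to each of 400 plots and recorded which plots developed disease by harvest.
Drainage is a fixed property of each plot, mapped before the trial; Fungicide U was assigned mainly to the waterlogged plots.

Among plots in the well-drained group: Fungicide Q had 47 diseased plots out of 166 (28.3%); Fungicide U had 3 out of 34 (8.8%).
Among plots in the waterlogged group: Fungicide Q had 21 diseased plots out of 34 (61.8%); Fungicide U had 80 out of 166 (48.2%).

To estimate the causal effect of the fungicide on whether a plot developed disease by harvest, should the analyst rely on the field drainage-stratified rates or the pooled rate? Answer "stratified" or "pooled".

stratified

Within every field drainage level Fungicide U has the lower rate, yet pooled Fungicide Q does — Simpson's reversal.
Nothing the fungicide does changes field drainage; the imbalance is an allocation artefact. With field drainage also predicting the outcome, the pooled figure is confounded, and the within-stratum comparison is the causal one.
Within each level — well-drained: 28.3% vs 8.8%; waterlogged: 61.8% vs 48.2% — Fungicide U is lower every time.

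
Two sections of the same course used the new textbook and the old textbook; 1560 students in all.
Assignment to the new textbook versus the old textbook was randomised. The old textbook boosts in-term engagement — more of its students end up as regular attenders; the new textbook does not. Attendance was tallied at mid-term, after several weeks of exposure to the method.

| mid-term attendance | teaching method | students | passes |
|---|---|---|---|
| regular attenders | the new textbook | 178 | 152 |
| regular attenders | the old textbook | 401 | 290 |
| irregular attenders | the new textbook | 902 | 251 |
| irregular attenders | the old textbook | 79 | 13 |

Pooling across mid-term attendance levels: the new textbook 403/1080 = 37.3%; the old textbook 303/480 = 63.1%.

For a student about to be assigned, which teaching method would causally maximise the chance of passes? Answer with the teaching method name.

the old textbook

Within every mid-term attendance level the new textbook has the higher rate, yet pooled the old textbook does — Simpson's reversal.
Because the teaching method influences mid-term attendance, mid-term attendance is a post-treatment mediator, not a confounder. Stratifying on it would bias the estimate; the causal effect is the crude pooled difference.
Pooled: the new textbook 37.3% vs the old textbook 63.1%; the old textbook is higher overall.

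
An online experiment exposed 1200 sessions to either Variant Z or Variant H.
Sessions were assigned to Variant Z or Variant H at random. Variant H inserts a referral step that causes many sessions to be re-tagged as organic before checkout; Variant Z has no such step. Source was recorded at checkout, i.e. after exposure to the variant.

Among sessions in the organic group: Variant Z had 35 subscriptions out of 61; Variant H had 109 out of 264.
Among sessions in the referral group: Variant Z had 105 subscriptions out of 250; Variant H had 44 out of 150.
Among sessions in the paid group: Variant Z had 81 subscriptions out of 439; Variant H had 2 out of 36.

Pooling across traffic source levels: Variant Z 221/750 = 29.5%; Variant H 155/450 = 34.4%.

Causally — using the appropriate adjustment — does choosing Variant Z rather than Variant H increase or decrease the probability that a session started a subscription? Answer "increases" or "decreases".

Stratifying would compare variants among sessions the variants themselves sorted into traffic source groups — a form of selection on an intermediate. The unconditioned pooled rates give the total causal effect.
Pooled: Variant Z 29.5% vs Variant H 34.4%; Variant H is higher overall.

decreases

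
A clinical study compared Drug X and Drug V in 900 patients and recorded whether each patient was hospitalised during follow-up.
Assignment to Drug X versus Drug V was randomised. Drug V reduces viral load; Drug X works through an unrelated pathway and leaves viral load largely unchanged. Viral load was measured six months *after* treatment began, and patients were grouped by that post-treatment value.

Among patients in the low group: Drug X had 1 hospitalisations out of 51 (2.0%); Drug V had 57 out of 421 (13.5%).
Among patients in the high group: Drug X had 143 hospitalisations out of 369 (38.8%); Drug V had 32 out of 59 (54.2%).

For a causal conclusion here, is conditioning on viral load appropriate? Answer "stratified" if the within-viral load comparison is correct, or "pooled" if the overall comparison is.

The distribution of viral load is itself part of what the drug does — it is an intermediate outcome. Holding it fixed would remove that part of the effect; the total effect is the pooled difference.
Pooled: Drug X 34.3% vs Drug V 18.5%; Drug V is lower overall.

pooled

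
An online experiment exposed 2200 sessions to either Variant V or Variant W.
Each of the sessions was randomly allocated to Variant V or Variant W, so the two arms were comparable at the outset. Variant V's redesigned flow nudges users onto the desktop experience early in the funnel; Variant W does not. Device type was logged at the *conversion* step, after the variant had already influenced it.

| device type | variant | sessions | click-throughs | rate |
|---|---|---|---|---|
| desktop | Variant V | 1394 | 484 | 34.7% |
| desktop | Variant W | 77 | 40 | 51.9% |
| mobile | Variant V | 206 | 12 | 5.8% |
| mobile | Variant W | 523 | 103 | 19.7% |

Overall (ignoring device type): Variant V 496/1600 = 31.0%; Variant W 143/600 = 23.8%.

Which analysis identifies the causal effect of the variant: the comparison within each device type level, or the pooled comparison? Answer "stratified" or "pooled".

Device type lies on the pathway variant → device type → outcome, so adjusting for it blocks the indirect effect. For the total causal effect of variant, use the unadjusted pooled rates.
Pooled: Variant V 31.0% vs Variant W 23.8%; Variant V is higher overall.

pooled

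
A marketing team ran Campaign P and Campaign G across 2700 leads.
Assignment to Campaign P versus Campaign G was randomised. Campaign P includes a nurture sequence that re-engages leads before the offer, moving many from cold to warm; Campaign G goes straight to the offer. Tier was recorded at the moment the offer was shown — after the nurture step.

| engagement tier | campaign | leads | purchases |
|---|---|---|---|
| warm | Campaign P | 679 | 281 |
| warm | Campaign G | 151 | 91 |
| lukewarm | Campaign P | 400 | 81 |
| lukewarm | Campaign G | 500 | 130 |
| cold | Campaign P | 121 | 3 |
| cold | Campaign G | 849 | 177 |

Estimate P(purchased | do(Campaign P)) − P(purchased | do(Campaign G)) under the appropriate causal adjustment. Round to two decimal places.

+0.04

Engagement tier is downstream of the campaign. One should not condition on a consequence of treatment, so the overall rates are the right comparison.
The causal difference is the pooled difference: 0.304 − 0.265 = +0.039.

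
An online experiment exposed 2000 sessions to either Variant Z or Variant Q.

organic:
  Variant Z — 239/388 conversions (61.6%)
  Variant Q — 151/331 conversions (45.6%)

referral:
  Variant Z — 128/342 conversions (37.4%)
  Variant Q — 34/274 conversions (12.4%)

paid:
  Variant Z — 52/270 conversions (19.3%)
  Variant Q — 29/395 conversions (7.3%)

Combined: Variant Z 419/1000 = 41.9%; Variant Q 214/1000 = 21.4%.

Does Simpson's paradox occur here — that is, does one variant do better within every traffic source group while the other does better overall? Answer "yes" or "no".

no

Within each traffic source level (organic 61.6% vs 45.6%; referral 37.4% vs 12.4%; paid 19.3% vs 7.3%), Variant Z has the higher rate every time. Pooled: 41.9% vs 21.4% — Variant Z has the higher rate overall. They agree.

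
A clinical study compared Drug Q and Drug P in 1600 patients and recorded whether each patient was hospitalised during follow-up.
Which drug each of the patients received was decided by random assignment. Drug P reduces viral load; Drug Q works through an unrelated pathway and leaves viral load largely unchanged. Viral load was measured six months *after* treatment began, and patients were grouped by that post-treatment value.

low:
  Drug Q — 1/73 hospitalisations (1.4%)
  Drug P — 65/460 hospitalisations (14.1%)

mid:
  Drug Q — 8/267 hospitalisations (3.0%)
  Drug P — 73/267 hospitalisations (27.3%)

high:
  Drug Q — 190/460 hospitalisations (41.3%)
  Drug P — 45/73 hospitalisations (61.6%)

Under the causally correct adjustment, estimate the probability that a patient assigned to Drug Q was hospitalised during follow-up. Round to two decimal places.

The stratified and pooled comparisons disagree (Drug Q wins within each viral load; Drug P wins overall), so the answer turns on the causal role of viral load.
Stratifying would compare drugs among patients the drugs themselves sorted into viral load groups — a form of selection on an intermediate. The unconditioned pooled rates give the total causal effect.
So P(outcome | do(Drug Q)) is just the pooled rate for Drug Q: 199/800 = 0.249.

0.25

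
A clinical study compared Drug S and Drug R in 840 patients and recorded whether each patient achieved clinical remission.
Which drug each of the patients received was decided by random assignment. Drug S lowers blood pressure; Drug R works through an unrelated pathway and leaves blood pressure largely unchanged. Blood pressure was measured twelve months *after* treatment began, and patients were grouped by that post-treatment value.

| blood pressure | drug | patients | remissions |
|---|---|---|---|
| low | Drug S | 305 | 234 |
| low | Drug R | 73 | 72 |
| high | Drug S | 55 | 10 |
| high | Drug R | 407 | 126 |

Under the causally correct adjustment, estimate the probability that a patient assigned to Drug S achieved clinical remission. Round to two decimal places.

Drug R is higher inside every blood pressure stratum but Drug S is higher in aggregate. Whether to stratify depends on how blood pressure relates to the drug.
Because the drug influences blood pressure, blood pressure is a post-treatment mediator, not a confounder. Stratifying on it would bias the estimate; the causal effect is the crude pooled difference.
So P(outcome | do(Drug S)) is just the pooled rate for Drug S: 244/360 = 0.678.

0.68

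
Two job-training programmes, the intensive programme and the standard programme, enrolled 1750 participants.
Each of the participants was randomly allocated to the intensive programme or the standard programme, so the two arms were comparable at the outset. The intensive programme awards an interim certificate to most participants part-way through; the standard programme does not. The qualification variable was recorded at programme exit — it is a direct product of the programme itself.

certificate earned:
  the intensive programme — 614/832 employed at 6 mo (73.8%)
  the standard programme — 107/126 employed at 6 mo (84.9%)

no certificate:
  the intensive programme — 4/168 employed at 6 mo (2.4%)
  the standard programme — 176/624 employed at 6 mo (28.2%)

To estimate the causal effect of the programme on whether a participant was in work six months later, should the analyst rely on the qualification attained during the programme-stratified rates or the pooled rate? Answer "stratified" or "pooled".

Because the programme influences qualification attained during the programme, qualification attained during the programme is a post-treatment mediator, not a confounder. Stratifying on it would bias the estimate; the causal effect is the crude pooled difference.
Pooled: the intensive programme 61.8% vs the standard programme 37.7%; the intensive programme is higher overall.

pooled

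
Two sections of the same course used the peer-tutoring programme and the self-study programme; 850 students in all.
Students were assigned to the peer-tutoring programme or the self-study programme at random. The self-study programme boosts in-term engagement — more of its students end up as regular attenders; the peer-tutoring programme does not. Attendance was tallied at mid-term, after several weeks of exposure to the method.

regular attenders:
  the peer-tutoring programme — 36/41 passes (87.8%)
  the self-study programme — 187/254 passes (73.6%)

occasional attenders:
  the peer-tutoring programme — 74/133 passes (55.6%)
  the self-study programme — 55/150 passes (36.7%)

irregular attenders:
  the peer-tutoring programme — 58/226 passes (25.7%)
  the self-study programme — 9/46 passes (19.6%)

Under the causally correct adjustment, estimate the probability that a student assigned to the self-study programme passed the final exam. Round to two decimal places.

the peer-tutoring programme is higher inside every mid-term attendance stratum but the self-study programme is higher in aggregate. Whether to stratify depends on how mid-term attendance relates to the teaching method.
Mid-term attendance is recorded after the teaching method and is itself shifted by it — it sits on the causal path from teaching method to outcome. Conditioning on a mediator would strip out part of the effect we want; the pooled comparison gives the total causal effect.
So P(outcome | do(the self-study programme)) is just the pooled rate for the self-study programme: 251/450 = 0.558.

0.56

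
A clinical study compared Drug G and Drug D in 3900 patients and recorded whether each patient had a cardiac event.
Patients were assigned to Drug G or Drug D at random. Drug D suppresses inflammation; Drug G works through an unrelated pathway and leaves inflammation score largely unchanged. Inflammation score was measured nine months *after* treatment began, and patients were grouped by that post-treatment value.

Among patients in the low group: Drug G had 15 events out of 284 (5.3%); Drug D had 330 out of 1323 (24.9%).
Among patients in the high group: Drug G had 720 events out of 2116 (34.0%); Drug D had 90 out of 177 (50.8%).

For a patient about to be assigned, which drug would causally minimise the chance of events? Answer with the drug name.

Drug D

Inflammation score is downstream of the drug. One should not condition on a consequence of treatment, so the overall rates are the right comparison.
Pooled: Drug G 30.6% vs Drug D 28.0%; Drug D is lower overall.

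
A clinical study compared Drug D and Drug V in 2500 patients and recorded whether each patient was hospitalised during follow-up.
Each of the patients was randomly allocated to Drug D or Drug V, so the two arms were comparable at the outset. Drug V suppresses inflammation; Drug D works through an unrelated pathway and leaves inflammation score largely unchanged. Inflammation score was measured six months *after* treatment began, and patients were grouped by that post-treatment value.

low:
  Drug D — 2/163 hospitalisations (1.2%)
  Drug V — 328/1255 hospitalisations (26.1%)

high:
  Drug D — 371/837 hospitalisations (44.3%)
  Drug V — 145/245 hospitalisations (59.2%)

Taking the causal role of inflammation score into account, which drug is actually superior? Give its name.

The inflammation score-specific comparison favours Drug D throughout, but the pooled figures favour Drug V. The question is whether to condition on inflammation score.
Inflammation score is recorded after the drug and is itself shifted by it — it sits on the causal path from drug to outcome. Conditioning on a mediator would strip out part of the effect we want; the pooled comparison gives the total causal effect.
Pooled: Drug D 37.3% vs Drug V 31.5%; Drug V is lower overall.

Drug V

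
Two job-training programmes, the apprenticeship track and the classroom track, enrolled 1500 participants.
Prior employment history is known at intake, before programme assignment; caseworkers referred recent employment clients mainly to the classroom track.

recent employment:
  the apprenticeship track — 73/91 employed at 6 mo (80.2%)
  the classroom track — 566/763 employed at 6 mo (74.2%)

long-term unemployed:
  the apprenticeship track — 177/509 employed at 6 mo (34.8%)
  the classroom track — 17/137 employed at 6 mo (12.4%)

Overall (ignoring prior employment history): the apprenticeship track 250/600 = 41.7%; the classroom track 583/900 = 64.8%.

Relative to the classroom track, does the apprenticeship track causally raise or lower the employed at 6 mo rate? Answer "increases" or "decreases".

Prior employment history satisfies the back-door criterion: it is not a descendant of the programme, and it blocks the spurious path from programme to outcome. Adjusting for it (i.e., using the within-prior employment history rates) gives the causal effect.
Within each level — recent employment: 80.2% vs 74.2%; long-term unemployed: 34.8% vs 12.4% — the apprenticeship track is higher every time.

increases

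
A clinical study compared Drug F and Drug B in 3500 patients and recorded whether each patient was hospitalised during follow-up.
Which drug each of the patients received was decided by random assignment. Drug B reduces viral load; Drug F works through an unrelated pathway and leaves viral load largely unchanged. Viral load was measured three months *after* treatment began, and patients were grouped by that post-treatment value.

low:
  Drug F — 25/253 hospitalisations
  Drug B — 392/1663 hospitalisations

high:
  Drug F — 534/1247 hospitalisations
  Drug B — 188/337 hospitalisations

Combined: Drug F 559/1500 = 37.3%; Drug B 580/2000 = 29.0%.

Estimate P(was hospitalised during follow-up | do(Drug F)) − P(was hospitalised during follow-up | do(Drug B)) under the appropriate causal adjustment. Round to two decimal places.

+0.08

The stratified and pooled comparisons disagree (Drug F wins within each viral load; Drug B wins overall), so the answer turns on the causal role of viral load.
The distribution of viral load is itself part of what the drug does — it is an intermediate outcome. Holding it fixed would remove that part of the effect; the total effect is the pooled difference.
The causal difference is the pooled difference: 0.373 − 0.290 = +0.083.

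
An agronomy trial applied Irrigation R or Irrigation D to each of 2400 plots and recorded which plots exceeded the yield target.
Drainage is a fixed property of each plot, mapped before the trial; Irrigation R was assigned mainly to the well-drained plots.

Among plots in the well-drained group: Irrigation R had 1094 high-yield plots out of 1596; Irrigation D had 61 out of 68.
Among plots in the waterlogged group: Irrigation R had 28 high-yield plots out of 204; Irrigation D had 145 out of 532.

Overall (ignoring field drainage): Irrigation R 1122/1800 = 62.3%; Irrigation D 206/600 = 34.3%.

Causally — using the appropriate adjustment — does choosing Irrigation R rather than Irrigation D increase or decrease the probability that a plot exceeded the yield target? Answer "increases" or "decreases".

decreases

The stratified and pooled comparisons disagree (Irrigation D wins within each field drainage; Irrigation R wins overall), so the answer turns on the causal role of field drainage.
Field drainage satisfies the back-door criterion: it is not a descendant of the irrigation, and it blocks the spurious path from irrigation to outcome. Adjusting for it (i.e., using the within-field drainage rates) gives the causal effect.
Within each level — well-drained: 68.5% vs 89.7%; waterlogged: 13.7% vs 27.3% — Irrigation D is higher every time.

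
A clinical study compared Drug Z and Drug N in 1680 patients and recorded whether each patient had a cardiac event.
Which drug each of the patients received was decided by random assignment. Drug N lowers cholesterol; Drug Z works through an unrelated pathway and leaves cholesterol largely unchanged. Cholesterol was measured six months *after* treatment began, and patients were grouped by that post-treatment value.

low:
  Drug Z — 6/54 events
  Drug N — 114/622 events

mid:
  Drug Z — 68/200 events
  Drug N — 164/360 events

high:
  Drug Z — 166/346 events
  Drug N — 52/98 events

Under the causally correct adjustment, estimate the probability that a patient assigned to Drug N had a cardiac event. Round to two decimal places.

The stratified and pooled comparisons disagree (Drug Z wins within each cholesterol; Drug N wins overall), so the answer turns on the causal role of cholesterol.
Because the drug influences cholesterol, cholesterol is a post-treatment mediator, not a confounder. Stratifying on it would bias the estimate; the causal effect is the crude pooled difference.
So P(outcome | do(Drug N)) is just the pooled rate for Drug N: 330/1080 = 0.306.

0.31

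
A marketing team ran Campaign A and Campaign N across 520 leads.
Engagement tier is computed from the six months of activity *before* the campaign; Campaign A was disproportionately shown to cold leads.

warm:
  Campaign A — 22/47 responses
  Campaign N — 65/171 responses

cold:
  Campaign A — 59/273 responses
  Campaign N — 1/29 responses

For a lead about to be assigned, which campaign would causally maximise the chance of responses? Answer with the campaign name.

Engagement tier is set before the campaign has any effect — it is not caused by the campaign — and it independently drives the outcome. That makes it a confounder, so the causal comparison is within engagement tier levels.
Within each level — warm: 46.8% vs 38.0%; cold: 21.6% vs 3.4% — Campaign A is higher every time.

Campaign A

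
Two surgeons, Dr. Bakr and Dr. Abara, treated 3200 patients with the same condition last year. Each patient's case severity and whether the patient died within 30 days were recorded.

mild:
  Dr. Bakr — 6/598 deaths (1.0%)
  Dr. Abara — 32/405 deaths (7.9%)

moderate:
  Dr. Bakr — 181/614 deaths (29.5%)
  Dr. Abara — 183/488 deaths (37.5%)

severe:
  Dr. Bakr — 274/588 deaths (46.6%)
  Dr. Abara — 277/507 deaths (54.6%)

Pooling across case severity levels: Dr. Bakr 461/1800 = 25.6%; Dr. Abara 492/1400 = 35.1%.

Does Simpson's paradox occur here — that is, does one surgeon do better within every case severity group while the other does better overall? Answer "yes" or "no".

Within each case severity level (mild 1.0% vs 7.9%; moderate 29.5% vs 37.5%; severe 46.6% vs 54.6%), Dr. Bakr has the lower rate every time. Pooled: 25.6% vs 35.1% — Dr. Bakr has the lower rate overall. They agree.

no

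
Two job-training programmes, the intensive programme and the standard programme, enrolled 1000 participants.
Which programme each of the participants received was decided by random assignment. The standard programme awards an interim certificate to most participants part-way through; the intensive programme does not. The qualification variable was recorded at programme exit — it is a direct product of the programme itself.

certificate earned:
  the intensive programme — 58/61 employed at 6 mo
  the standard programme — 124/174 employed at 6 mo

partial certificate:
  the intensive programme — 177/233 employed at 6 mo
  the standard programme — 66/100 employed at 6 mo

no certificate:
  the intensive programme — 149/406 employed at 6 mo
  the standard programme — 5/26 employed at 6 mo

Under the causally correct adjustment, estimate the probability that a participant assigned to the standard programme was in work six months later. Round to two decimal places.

0.65

The qualification attained during the programme-specific comparison favours the intensive programme throughout, but the pooled figures favour the standard programme. The question is whether to condition on qualification attained during the programme.
The distribution of qualification attained during the programme is itself part of what the programme does — it is an intermediate outcome. Holding it fixed would remove that part of the effect; the total effect is the pooled difference.
So P(outcome | do(the standard programme)) is just the pooled rate for the standard programme: 195/300 = 0.650.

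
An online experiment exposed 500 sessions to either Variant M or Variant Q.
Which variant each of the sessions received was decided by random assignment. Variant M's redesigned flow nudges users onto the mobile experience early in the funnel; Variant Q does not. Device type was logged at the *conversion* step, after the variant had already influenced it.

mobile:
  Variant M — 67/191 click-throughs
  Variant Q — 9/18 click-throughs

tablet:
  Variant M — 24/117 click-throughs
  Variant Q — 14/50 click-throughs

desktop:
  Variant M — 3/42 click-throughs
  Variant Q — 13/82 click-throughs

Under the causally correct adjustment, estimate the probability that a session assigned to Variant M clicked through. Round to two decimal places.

The stratified and pooled comparisons disagree (Variant Q wins within each device type; Variant M wins overall), so the answer turns on the causal role of device type.
Device type is recorded after the variant and is itself shifted by it — it sits on the causal path from variant to outcome. Conditioning on a mediator would strip out part of the effect we want; the pooled comparison gives the total causal effect.
So P(outcome | do(Variant M)) is just the pooled rate for Variant M: 94/350 = 0.269.

0.27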